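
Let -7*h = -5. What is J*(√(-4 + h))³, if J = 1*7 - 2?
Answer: -115*I*√161/49 ≈ -29.779*I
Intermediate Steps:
h = 5/7 (h = -⅐*(-5) = 5/7 ≈ 0.71429)
J = 5 (J = 7 - 2 = 5)
J*(√(-4 + h))³ = 5*(√(-4 + 5/7))³ = 5*(√(-23/7))³ = 5*(I*√161/7)³ = 5*(-23*I*√161/49) = -115*I*√161/49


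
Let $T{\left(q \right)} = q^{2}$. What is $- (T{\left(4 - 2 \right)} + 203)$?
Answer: $-207$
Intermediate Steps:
$- (T{\left(4 - 2 \right)} + 203) = - (\left(4 - 2\right)^{2} + 203) = - (2^{2} + 203) = - (4 + 203) = \left(-1\right) 207 = -207$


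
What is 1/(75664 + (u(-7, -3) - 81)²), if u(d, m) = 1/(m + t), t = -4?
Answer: 49/4030160 ≈ 1.2158e-5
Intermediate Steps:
u(d, m) = 1/(-4 + m) (u(d, m) = 1/(m - 4) = 1/(-4 + m))
1/(75664 + (u(-7, -3) - 81)²) = 1/(75664 + (1/(-4 - 3) - 81)²) = 1/(75664 + (1/(-7) - 81)²) = 1/(75664 + (-⅐ - 81)²) = 1/(75664 + (-568/7)²) = 1/(75664 + 322624/49) = 1/(4030160/49) = 49/4030160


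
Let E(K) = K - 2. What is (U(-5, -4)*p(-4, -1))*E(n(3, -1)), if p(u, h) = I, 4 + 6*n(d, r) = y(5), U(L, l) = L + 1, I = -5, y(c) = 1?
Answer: -50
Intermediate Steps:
U(L, l) = 1 + L
n(d, r) = -1/2 (n(d, r) = -2/3 + (1/6)*1 = -2/3 + 1/6 = -1/2)
p(u, h) = -5
E(K) = -2 + K
(U(-5, -4)*p(-4, -1))*E(n(3, -1)) = ((1 - 5)*(-5))*(-2 - 1/2) = -4*(-5)*(-5/2) = 20*(-5/2) = -50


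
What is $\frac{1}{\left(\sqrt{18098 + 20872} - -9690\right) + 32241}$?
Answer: $\frac{4659}{195352199} - \frac{\sqrt{4330}}{586056597} \approx 2.3737 \cdot 10^{-5}$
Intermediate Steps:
$\frac{1}{\left(\sqrt{18098 + 20872} - -9690\right) + 32241} = \frac{1}{\left(\sqrt{38970} + 9690\right) + 32241} = \frac{1}{\left(3 \sqrt{4330} + 9690\right) + 32241} = \frac{1}{\left(9690 + 3 \sqrt{4330}\right) + 32241} = \frac{1}{41931 + 3 \sqrt{4330}}$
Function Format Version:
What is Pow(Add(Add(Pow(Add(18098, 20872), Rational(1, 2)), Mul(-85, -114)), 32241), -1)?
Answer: Add(Rational(4659, 195352199), Mul(Rational(-1, 586056597), Pow(4330, Rational(1, 2)))) ≈ 2.3737e-5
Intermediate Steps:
Pow(Add(Add(Pow(Add(18098, 20872), Rational(1, 2)), Mul(-85, -114)), 32241), -1) = Pow(Add(Add(Pow(38970, Rational(1, 2)), 9690), 32241), -1) = Pow(Add(Add(Mul(3, Pow(4330, Rational(1, 2))), 9690), 32241), -1) = Pow(Add(Add(9690, Mul(3, Pow(4330, Rational(1, 2)))), 32241), -1) = Pow(Add(41931, Mul(3, Pow(4330, Rational(1, 2)))), -1)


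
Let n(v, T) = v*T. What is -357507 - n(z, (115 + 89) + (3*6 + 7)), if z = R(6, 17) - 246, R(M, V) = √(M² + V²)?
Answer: -301173 - 1145*√13 ≈ -3.0530e+5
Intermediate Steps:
z = -246 + 5*√13 (z = √(6² + 17²) - 246 = √(36 + 289) - 246 = √325 - 246 = 5*√13 - 246 = -246 + 5*√13 ≈ -227.97)
n(v, T) = T*v
-357507 - n(z, (115 + 89) + (3*6 + 7)) = -357507 - ((115 + 89) + (3*6 + 7))*(-246 + 5*√13) = -357507 - (204 + (18 + 7))*(-246 + 5*√13) = -357507 - (204 + 25)*(-246 + 5*√13) = -357507 - 229*(-246 + 5*√13) = -357507 - (-56334 + 1145*√13) = -357507 + (56334 - 1145*√13) = -301173 - 1145*√13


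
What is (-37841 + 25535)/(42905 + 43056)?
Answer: -12306/85961 ≈ -0.14316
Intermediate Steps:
(-37841 + 25535)/(42905 + 43056) = -12306/85961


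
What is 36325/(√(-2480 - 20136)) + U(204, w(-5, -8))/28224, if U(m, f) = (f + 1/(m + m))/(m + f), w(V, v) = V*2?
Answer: -4079/2233986048 - 36325*I*√5654/11308 ≈ -1.8259e-6 - 241.54*I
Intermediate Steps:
w(V, v) = 2*V
U(m, f) = (f + 1/(2*m))/(f + m)
36325/(√(-2480 - 20136)) + U(204, w(-5, -8))/28224 = 36325/(√(-2480 - 20136)) + ((½ + (2*(-5))*204)/(204*(2*(-5) + 204)))/28224 = 36325/(√(-22616)) + ((½ - 10*204)/(204*(-10 + 204)))*(1/28224) = 36325/((2*I*√5654)) + ((1/204)*(½ - 2040)/194)*(1/28224) = 36325*(-I*√5654/11308) + ((1/204)*(1/194)*(-4079/2))*(1/28224) = -36325*I*√5654/11308 - 4079/79152*1/28224 = -36325*I*√5654/11308 - 4079/2233986048 = -4079/2233986048 - 36325*I*√5654/11308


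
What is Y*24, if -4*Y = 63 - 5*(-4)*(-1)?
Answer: -258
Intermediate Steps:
Y = -43/4 (Y = -(63 - 5*(-4)*(-1))/4 = -(63 - (-20)*(-1))/4 = -(63 - 1*20)/4 = -(63 - 20)/4 = -¼*43 = -43/4 ≈ -10.750)
Y*24 = -43/4*24 = -258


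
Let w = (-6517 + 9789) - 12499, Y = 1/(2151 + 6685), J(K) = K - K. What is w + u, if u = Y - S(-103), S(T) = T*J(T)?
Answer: -81529771/8836 ≈ -9227.0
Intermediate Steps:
J(K) = 0
Y = 1/8836 ≈ 0.00011317
S(T) = 0 (S(T) = T*0 = 0)
u = 1/8836 (u = 1/8836 - 1*0 = 1/8836 + 0 = 1/8836 ≈ 0.00011317)
w = -9227 (w = 3272 - 12499 = -9227)
w + u = -9227 + 1/8836 = -81529771/8836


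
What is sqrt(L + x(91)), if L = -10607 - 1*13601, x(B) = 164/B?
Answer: 2*I*sqrt(50112881)/91 ≈ 155.58*I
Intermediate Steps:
L = -24208 (L = -10607 - 13601 = -24208)
sqrt(L + x(91)) = sqrt(-24208 + 164/91) = sqrt(-2202764/91) = 2*I*sqrt(50112881)/91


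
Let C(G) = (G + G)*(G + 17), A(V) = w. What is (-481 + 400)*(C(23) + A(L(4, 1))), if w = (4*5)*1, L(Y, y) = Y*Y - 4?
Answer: -150660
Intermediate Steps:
L(Y, y) = -4 + Y² (L(Y, y) = Y² - 4 = -4 + Y²)
w = 20 (w = 20*1 = 20)
A(V) = 20
C(G) = 2*G*(17 + G) (C(G) = (2*G)*(17 + G) = 2*G*(17 + G))
(-481 + 400)*(C(23) + A(L(4, 1))) = (-481 + 400)*(2*23*(17 + 23) + 20) = -81*(2*23*40 + 20) = -81*(1840 + 20) = -81*1860 = -150660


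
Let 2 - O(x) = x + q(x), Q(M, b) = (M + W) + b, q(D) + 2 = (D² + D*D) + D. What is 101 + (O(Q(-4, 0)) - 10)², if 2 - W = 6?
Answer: 14025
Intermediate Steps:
W = -4 (W = 2 - 1*6 = 2 - 6 = -4)
q(D) = -2 + D + 2*D² (q(D) = -2 + ((D² + D*D) + D) = -2 + ((D² + D²) + D) = -2 + (2*D² + D) = -2 + (D + 2*D²) = -2 + D + 2*D²)
Q(M, b) = -4 + M + b (Q(M, b) = (M - 4) + b = (-4 + M) + b = -4 + M + b)
O(x) = 4 - 2*x - 2*x² (O(x) = 2 - (x + (-2 + x + 2*x²)) = 2 - (-2 + 2*x + 2*x²) = 2 + (2 - 2*x - 2*x²) = 4 - 2*x - 2*x²)
101 + (O(Q(-4, 0)) - 10)² = 101 + ((4 - 2*(-4 - 4 + 0) - 2*(-4 - 4 + 0)²) - 10)² = 101 + ((4 - 2*(-8) - 2*(-8)²) - 10)² = 101 + ((4 + 16 - 2*64) - 10)² = 101 + ((4 + 16 - 128) - 10)² = 101 + (-108 - 10)² = 101 + (-118)² = 101 + 13924 = 14025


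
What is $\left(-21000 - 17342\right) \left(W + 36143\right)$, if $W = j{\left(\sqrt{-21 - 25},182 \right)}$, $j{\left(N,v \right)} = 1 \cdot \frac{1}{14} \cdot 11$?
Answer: $- \frac{9700775223}{7} \approx -1.3858 \cdot 10^{9}$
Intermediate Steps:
$j{\left(N,v \right)} = \frac{11}{14}$ ($j{\left(N,v \right)} = 1 \cdot \frac{1}{14} \cdot 11 = \frac{1}{14} \cdot 11 = \frac{11}{14}$)
$W = \frac{11}{14} \approx 0.78571$
$\left(-21000 - 17342\right) \left(W + 36143\right) = \left(-21000 - 17342\right) \left(\frac{11}{14} + 36143\right) = \left(-38342\right) \frac{506013}{14} = - \frac{9700775223}{7}$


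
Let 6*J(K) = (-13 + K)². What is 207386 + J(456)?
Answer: 1440565/6 ≈ 2.4009e+5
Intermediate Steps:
J(K) = (-13 + K)²/6
207386 + J(456) = 207386 + (-13 + 456)²/6 = 207386 + (⅙)*443² = 207386 + (⅙)*196249 = 207386 + 196249/6 = 1440565/6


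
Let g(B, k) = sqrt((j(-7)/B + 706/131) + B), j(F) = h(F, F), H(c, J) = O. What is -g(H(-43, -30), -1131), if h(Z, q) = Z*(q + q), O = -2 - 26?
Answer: -I*sqrt(1792342)/262 ≈ -5.1099*I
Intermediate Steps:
O = -28
H(c, J) = -28
h(Z, q) = 2*Z*q (h(Z, q) = Z*(2*q) = 2*Z*q)
j(F) = 2*F**2 (j(F) = 2*F*F = 2*F**2)
g(B, k) = sqrt(706/131 + B + 98/B) (g(B, k) = sqrt(((2*(-7)**2)/B + 706/131) + B) = sqrt(((2*49)/B + 706*(1/131)) + B) = sqrt((98/B + 706/131) + B) = sqrt((706/131 + 98/B) + B) = sqrt(706/131 + B + 98/B))
-g(H(-43, -30), -1131) = -sqrt(92486 + 17161*(-28) + 1681778/(-28))/131 = -sqrt(92486 - 480508 + 1681778*(-1/28))/131 = -sqrt(92486 - 480508 - 120127/2)/131 = -sqrt(-896171/2)/131 = -I*sqrt(1792342)/2/131 = -I*sqrt(1792342)/262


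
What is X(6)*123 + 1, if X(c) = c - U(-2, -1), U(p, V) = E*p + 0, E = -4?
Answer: -245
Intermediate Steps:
U(p, V) = -4*p (U(p, V) = -4*p + 0 = -4*p)
X(c) = -8 + c (X(c) = c - (-4)*(-2) = c - 1*8 = c - 8 = -8 + c)
X(6)*123 + 1 = (-8 + 6)*123 + 1 = -2*123 + 1 = -246 + 1 = -245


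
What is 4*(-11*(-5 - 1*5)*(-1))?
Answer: -440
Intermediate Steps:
4*(-11*(-5 - 1*5)*(-1)) = 4*(-11*(-5 - 5)*(-1)) = 4*(-11*(-10)*(-1)) = 4*(110*(-1)) = 4*(-110) = -440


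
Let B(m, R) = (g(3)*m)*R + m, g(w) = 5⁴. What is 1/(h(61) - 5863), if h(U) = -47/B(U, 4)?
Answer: -152561/894465190 ≈ -0.00017056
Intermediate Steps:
g(w) = 625
B(m, R) = m + 625*R*m (B(m, R) = (625*m)*R + m = 625*R*m + m = m + 625*R*m)
h(U) = -47/(2501*U) (h(U) = -47*1/(U*(1 + 625*4)) = -47*1/(U*(1 + 2500)) = -47*1/(2501*U) = -47/(2501*U))
1/(h(61) - 5863) = 1/(-47/2501/61 - 5863) = 1/(-47/2501*1/61 - 5863) = 1/(-47/152561 - 5863) = 1/(-894465190/152561) = -152561/894465190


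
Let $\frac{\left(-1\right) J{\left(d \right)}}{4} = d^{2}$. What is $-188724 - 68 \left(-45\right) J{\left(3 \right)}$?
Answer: $-298884$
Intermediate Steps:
$J{\left(d \right)} = - 4 d^{2}$
$-188724 - 68 \left(-45\right) J{\left(3 \right)} = -188724 - 68 \left(-45\right) \left(- 4 \cdot 3^{2}\right) = -188724 - - 3060 \left(\left(-4\right) 9\right) = -188724 - \left(-3060\right) \left(-36\right) = -188724 - 110160 = -298884$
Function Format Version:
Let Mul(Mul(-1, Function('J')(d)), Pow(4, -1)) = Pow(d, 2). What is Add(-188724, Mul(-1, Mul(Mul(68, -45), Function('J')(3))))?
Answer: -298884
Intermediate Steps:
Function('J')(d) = Mul(-4, Pow(d, 2))
Add(-188724, Mul(-1, Mul(Mul(68, -45), Function('J')(3)))) = Add(-188724, Mul(-1, Mul(Mul(68, -45), Mul(-4, Pow(3, 2))))) = Add(-188724, Mul(-1, Mul(-3060, Mul(-4, 9)))) = Add(-188724, Mul(-1, Mul(-3060, -36))) = Add(-188724, Mul(-1, 110160)) = Add(-188724, -110160) = -298884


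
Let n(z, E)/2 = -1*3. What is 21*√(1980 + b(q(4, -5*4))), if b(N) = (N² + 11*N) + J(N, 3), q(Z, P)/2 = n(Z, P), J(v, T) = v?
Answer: 126*√55 ≈ 934.44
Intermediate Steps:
n(z, E) = -6 (n(z, E) = 2*(-1*3) = 2*(-3) = -6)
q(Z, P) = -12 (q(Z, P) = 2*(-6) = -12)
b(N) = N² + 12*N (b(N) = (N² + 11*N) + N = N² + 12*N)
21*√(1980 + b(q(4, -5*4))) = 21*√(1980 - 12*(12 - 12)) = 21*√(1980 - 12*0) = 21*√(1980 + 0) = 21*√1980 = 21*(6*√55) = 126*√55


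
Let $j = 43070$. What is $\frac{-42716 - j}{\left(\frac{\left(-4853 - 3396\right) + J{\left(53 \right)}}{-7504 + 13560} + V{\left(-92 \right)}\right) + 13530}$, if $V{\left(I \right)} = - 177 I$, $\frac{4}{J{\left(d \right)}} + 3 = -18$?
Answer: $- \frac{10909920336}{3791452031} \approx -2.8775$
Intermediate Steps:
$J{\left(d \right)} = - \frac{4}{21}$ ($J{\left(d \right)} = \frac{4}{-3 - 18} = \frac{4}{-21} = 4 \left(- \frac{1}{21}\right) = - \frac{4}{21}$)
$\frac{-42716 - j}{\left(\frac{\left(-4853 - 3396\right) + J{\left(53 \right)}}{-7504 + 13560} + V{\left(-92 \right)}\right) + 13530} = \frac{-42716 - 43070}{\left(\frac{\left(-4853 - 3396\right) - \frac{4}{21}}{-7504 + 13560} - -16284\right) + 13530} = \frac{-42716 - 43070}{\left(\frac{\left(-4853 - 3396\right) - \frac{4}{21}}{6056} + 16284\right) + 13530} = - \frac{85786}{\left(\left(-8249 - \frac{4}{21}\right) \frac{1}{6056} + 16284\right) + 13530} = - \frac{85786}{\left(\left(- \frac{173233}{21}\right) \frac{1}{6056} + 16284\right) + 13530} = - \frac{85786}{\left(- \frac{173233}{127176} + 16284\right) + 13530} = - \frac{85786}{\frac{2070760751}{127176} + 13530} = - \frac{85786}{\frac{3791452031}{127176}} = \left(-85786\right) \frac{127176}{3791452031} = - \frac{10909920336}{3791452031}$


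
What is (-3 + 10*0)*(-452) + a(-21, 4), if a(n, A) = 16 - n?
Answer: 1393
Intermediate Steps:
(-3 + 10*0)*(-452) + a(-21, 4) = (-3 + 10*0)*(-452) + (16 - 1*(-21)) = (-3 + 0)*(-452) + (16 + 21) = -3*(-452) + 37 = 1356 + 37 = 1393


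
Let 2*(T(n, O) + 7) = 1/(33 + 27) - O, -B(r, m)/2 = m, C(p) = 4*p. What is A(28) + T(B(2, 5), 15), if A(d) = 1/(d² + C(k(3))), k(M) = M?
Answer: -346031/23880 ≈ -14.490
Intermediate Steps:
B(r, m) = -2*m
T(n, O) = -839/120 - O/2 (T(n, O) = -7 + (1/(33 + 27) - O)/2 = -7 + (1/60 - O)/2 = -7 + (1/120 - O/2) = -839/120 - O/2)
A(d) = 1/(12 + d²) (A(d) = 1/(d² + 4*3) = 1/(d² + 12) = 1/(12 + d²))
A(28) + T(B(2, 5), 15) = 1/(12 + 28²) + (-839/120 - ½*15) = 1/(12 + 784) + (-839/120 - 15/2) = 1/796 - 1739/120 = -346031/23880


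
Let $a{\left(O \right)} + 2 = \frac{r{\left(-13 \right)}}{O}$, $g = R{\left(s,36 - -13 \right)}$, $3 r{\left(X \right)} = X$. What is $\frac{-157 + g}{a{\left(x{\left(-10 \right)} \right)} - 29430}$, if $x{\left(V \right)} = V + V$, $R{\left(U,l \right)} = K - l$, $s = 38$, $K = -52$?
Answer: $\frac{15480}{1765907} \approx 0.008766$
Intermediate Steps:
$r{\left(X \right)} = \frac{X}{3}$
$R{\left(U,l \right)} = -52 - l$
$x{\left(V \right)} = 2 V$
$g = -101$ ($g = -52 - \left(36 - -13\right) = -52 - \left(36 + 13\right) = -52 - 49 = -101$)
$a{\left(O \right)} = -2 - \frac{13}{3 O}$ ($a{\left(O \right)} = -2 + \frac{\frac{1}{3} \left(-13\right)}{O} = -2 - \frac{13}{3 O}$)
$\frac{-157 + g}{a{\left(x{\left(-10 \right)} \right)} - 29430} = \frac{-157 - 101}{\left(-2 - \frac{13}{3 \cdot 2 \left(-10\right)}\right) - 29430} = - \frac{258}{\left(-2 - \frac{13}{3 \left(-20\right)}\right) - 29430} = - \frac{258}{\left(-2 - - \frac{13}{60}\right) - 29430} = - \frac{258}{\left(-2 + \frac{13}{60}\right) - 29430} = - \frac{258}{- \frac{107}{60} - 29430} = - \frac{258}{- \frac{1765907}{60}} = \left(-258\right) \left(- \frac{60}{1765907}\right) = \frac{15480}{1765907}$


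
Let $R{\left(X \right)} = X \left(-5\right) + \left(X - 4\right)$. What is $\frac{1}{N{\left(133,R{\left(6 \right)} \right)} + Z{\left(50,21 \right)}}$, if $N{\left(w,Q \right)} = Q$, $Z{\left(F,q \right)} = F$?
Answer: $\frac{1}{22} \approx 0.045455$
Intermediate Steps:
$R{\left(X \right)} = -4 - 4 X$ ($R{\left(X \right)} = - 5 X + \left(-4 + X\right) = -4 - 4 X$)
$\frac{1}{N{\left(133,R{\left(6 \right)} \right)} + Z{\left(50,21 \right)}} = \frac{1}{\left(-4 - 24\right) + 50} = \frac{1}{-28 + 50} = \frac{1}{22}$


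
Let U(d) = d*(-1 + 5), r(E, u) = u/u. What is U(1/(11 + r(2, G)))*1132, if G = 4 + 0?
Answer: 1132/3 ≈ 377.33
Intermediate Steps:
G = 4
r(E, u) = 1
U(d) = 4*d (U(d) = d*4 = 4*d)
U(1/(11 + r(2, G)))*1132 = (4/(11 + 1))*1132 = (4/12)*1132 = (4*(1/12))*1132 = (⅓)*1132 = 1132/3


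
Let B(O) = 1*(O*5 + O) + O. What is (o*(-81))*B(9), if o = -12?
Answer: 61236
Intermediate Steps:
B(O) = 7*O (B(O) = 1*(5*O + O) + O = 1*(6*O) + O = 6*O + O = 7*O)
(o*(-81))*B(9) = (-12*(-81))*(7*9) = 972*63 = 61236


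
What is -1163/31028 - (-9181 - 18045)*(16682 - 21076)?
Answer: -3711912034395/31028 ≈ -1.1963e+8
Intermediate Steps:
-1163/31028 - (-9181 - 18045)*(16682 - 21076) = -1163*1/31028 - (-27226)*(-4394) = -1163/31028 - 1*119631044 = -1163/31028 - 119631044 = -3711912034395/31028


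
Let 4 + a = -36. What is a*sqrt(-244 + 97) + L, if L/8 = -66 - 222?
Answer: -2304 - 280*I*sqrt(3) ≈ -2304.0 - 484.97*I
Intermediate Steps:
L = -2304 (L = 8*(-66 - 222) = 8*(-288) = -2304)
a = -40 (a = -4 - 36 = -40)
a*sqrt(-244 + 97) + L = -40*sqrt(-244 + 97) - 2304 = -280*I*sqrt(3) - 2304 = -2304 - 280*I*sqrt(3)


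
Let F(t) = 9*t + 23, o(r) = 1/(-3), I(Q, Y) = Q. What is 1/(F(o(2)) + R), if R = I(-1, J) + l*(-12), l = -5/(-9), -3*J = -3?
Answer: 3/37 ≈ 0.081081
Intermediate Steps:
J = 1 (J = -⅓*(-3) = 1)
l = 5/9 (l = -5*(-⅑) = 5/9 ≈ 0.55556)
o(r) = -⅓
F(t) = 23 + 9*t
R = -23/3 (R = -1 + (5/9)*(-12) = -1 - 20/3 = -23/3 ≈ -7.6667)
1/(F(o(2)) + R) = 1/((23 + 9*(-⅓)) - 23/3) = 1/((23 - 3) - 23/3) = 1/(20 - 23/3) = 1/(37/3) = 3/37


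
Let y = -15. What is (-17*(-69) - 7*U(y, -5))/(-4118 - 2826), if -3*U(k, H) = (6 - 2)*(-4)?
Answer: -3407/20832 ≈ -0.16355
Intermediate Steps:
U(k, H) = 16/3 (U(k, H) = -(6 - 2)*(-4)/3 = -4*(-4)/3 = -⅓*(-16) = 16/3)
(-17*(-69) - 7*U(y, -5))/(-4118 - 2826) = (-17*(-69) - 7*16/3)/(-4118 - 2826) = (1173 - 112/3)/(-6944) = (3407/3)*(-1/6944) = -3407/20832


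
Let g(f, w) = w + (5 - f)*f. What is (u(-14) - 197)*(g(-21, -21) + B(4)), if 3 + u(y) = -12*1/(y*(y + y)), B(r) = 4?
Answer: 11036489/98 ≈ 1.1262e+5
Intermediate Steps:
g(f, w) = w + f*(5 - f)
u(y) = -3 - 6/y² (u(y) = -3 - 12*1/(y*(y + y)) = -3 - 12*1/(2*y²) = -3 - 6/y²)
(u(-14) - 197)*(g(-21, -21) + B(4)) = ((-3 - 6/(-14)²) - 197)*((-21 - 1*(-21)² + 5*(-21)) + 4) = ((-3 - 6*1/196) - 197)*((-21 - 1*441 - 105) + 4) = ((-3 - 3/98) - 197)*((-21 - 441 - 105) + 4) = (-297/98 - 197)*(-567 + 4) = -19603/98*(-563) = 11036489/98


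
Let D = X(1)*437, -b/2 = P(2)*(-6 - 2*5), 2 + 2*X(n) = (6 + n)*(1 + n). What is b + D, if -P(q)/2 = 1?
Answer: 2558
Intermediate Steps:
X(n) = -1 + (1 + n)*(6 + n)/2 (X(n) = -1 + ((6 + n)*(1 + n))/2 = -1 + ((1 + n)*(6 + n))/2 = -1 + (1 + n)*(6 + n)/2)
P(q) = -2 (P(q) = -2*1 = -2)
b = -64 (b = -(-4)*(-6 - 2*5) = -(-4)*(-6 - 10) = -(-4)*(-16) = -2*32 = -64)
D = 2622 (D = (2 + (½)*1² + (7/2)*1)*437 = (2 + (½)*1 + 7/2)*437 = (2 + ½ + 7/2)*437 = 6*437 = 2622)
b + D = -64 + 2622 = 2558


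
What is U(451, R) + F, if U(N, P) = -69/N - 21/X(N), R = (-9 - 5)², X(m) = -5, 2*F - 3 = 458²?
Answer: 473042837/4510 ≈ 1.0489e+5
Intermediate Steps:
F = 209767/2 (F = 3/2 + (½)*458² = 3/2 + (½)*209764 = 3/2 + 104882 = 209767/2 ≈ 1.0488e+5)
R = 196 (R = (-14)² = 196)
U(N, P) = 21/5 - 69/N (U(N, P) = -69/N - 21/(-5) = -69/N - 21*(-⅕) = -69/N + 21/5 = 21/5 - 69/N)
U(451, R) + F = (21/5 - 69/451) + 209767/2 = 9126/2255 + 209767/2 = 473042837/4510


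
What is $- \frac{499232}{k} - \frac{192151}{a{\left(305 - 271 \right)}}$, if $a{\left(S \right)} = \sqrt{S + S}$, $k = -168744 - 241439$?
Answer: $\frac{499232}{410183} - \frac{11303 \sqrt{17}}{2} \approx -23301.0$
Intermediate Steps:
$k = -410183$
$a{\left(S \right)} = \sqrt{2} \sqrt{S}$ ($a{\left(S \right)} = \sqrt{2 S} = \sqrt{2} \sqrt{S}$)
$- \frac{499232}{k} - \frac{192151}{a{\left(305 - 271 \right)}} = - \frac{499232}{-410183} - \frac{192151}{\sqrt{2} \sqrt{305 - 271}} = \left(-499232\right) \left(- \frac{1}{410183}\right) - \frac{192151}{\sqrt{2} \sqrt{305 - 271}} = \frac{499232}{410183} - \frac{192151}{\sqrt{2} \sqrt{34}} = \frac{499232}{410183} - \frac{192151}{2 \sqrt{17}} = \frac{499232}{410183} - 192151 \frac{\sqrt{17}}{34} = \frac{499232}{410183} - \frac{11303 \sqrt{17}}{2}$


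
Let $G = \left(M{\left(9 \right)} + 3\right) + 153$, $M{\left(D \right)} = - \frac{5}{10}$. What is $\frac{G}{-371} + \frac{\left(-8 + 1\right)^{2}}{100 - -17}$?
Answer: $- \frac{29}{86814} \approx -0.00033405$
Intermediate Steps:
$M{\left(D \right)} = - \frac{1}{2}$ ($M{\left(D \right)} = \left(-5\right) \frac{1}{10} = - \frac{1}{2}$)
$G = \frac{311}{2}$ ($G = \left(- \frac{1}{2} + 3\right) + 153 = \frac{5}{2} + 153 = \frac{311}{2} \approx 155.5$)
$\frac{G}{-371} + \frac{\left(-8 + 1\right)^{2}}{100 - -17} = \frac{311}{2 \left(-371\right)} + \frac{\left(-8 + 1\right)^{2}}{100 - -17} = \frac{311}{2} \left(- \frac{1}{371}\right) + \frac{\left(-7\right)^{2}}{100 + 17} = - \frac{311}{742} + \frac{49}{117} = - \frac{29}{86814}$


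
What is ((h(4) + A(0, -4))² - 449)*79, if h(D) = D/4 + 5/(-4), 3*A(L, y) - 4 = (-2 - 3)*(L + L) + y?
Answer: -567457/16 ≈ -35466.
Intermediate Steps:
A(L, y) = 4/3 - 10*L/3 + y/3 (A(L, y) = 4/3 + ((-2 - 3)*(L + L) + y)/3 = 4/3 + (-10*L + y)/3 = 4/3 + (y - 10*L)/3 = 4/3 + (-10*L/3 + y/3) = 4/3 - 10*L/3 + y/3)
h(D) = -5/4 + D/4 (h(D) = D*(¼) + 5*(-¼) = D/4 - 5/4 = -5/4 + D/4)
((h(4) + A(0, -4))² - 449)*79 = (((-5/4 + (¼)*4) + (4/3 - 10/3*0 + (⅓)*(-4)))² - 449)*79 = (((-5/4 + 1) + (4/3 + 0 - 4/3))² - 449)*79 = ((-¼ + 0)² - 449)*79 = ((-¼)² - 449)*79 = (1/16 - 449)*79 = -7183/16*79 = -567457/16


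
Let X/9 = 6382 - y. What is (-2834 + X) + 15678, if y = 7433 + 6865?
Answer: -58400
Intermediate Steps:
y = 14298
X = -71244 (X = 9*(6382 - 1*14298) = 9*(6382 - 14298) = 9*(-7916) = -71244)
(-2834 + X) + 15678 = (-2834 - 71244) + 15678 = -74078 + 15678 = -58400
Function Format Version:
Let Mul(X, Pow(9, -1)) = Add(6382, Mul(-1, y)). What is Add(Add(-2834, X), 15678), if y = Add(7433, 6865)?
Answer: -58400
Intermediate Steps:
y = 14298
X = -71244 (X = Mul(9, Add(6382, Mul(-1, 14298))) = Mul(9, Add(6382, -14298)) = Mul(9, -7916) = -71244)
Add(Add(-2834, X), 15678) = Add(Add(-2834, -71244), 15678) = Add(-74078, 15678) = -58400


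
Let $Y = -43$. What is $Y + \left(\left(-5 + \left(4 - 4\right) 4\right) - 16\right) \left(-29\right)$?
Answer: $566$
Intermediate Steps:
$Y + \left(\left(-5 + \left(4 - 4\right) 4\right) - 16\right) \left(-29\right) = -43 + \left(\left(-5 + \left(4 - 4\right) 4\right) - 16\right) \left(-29\right) = -43 + \left(\left(-5 + 0 \cdot 4\right) - 16\right) \left(-29\right) = -43 + \left(\left(-5 + 0\right) - 16\right) \left(-29\right) = -43 + \left(-5 - 16\right) \left(-29\right) = -43 - -609 = -43 + 609 = 566$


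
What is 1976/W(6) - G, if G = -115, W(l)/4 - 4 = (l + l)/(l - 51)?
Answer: 6925/28 ≈ 247.32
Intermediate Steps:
W(l) = 16 + 8*l/(-51 + l) (W(l) = 16 + 4*((l + l)/(l - 51)) = 16 + 4*((2*l)/(-51 + l)) = 16 + 4*(2*l/(-51 + l)) = 16 + 8*l/(-51 + l))
1976/W(6) - G = 1976/((24*(-34 + 6)/(-51 + 6))) - 1*(-115) = 1976/((24*(-28)/(-45))) + 115 = 1976/((24*(-1/45)*(-28))) + 115 = 1976/(224/15) + 115 = 1976*(15/224) + 115 = 3705/28 + 115 = 6925/28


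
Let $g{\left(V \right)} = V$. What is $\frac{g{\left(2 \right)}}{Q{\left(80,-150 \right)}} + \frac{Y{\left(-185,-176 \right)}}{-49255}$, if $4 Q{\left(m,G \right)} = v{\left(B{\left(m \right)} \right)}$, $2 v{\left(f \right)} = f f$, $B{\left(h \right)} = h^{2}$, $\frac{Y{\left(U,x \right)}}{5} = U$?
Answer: $\frac{473609851}{25218560000} \approx 0.01878$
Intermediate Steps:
$Y{\left(U,x \right)} = 5 U$
$v{\left(f \right)} = \frac{f^{2}}{2}$ ($v{\left(f \right)} = \frac{f f}{2} = \frac{f^{2}}{2}$)
$Q{\left(m,G \right)} = \frac{m^{4}}{8}$ ($Q{\left(m,G \right)} = \frac{\frac{1}{2} \left(m^{2}\right)^{2}}{4} = \frac{\frac{1}{2} m^{4}}{4} = \frac{m^{4}}{8}$)
$\frac{g{\left(2 \right)}}{Q{\left(80,-150 \right)}} + \frac{Y{\left(-185,-176 \right)}}{-49255} = \frac{2}{\frac{1}{8} \cdot 80^{4}} + \frac{5 \left(-185\right)}{-49255} = \frac{2}{\frac{1}{8} \cdot 40960000} - - \frac{185}{9851} = \frac{2}{5120000} + \frac{185}{9851} = 2 \cdot \frac{1}{5120000} + \frac{185}{9851} = \frac{1}{2560000} + \frac{185}{9851} = \frac{473609851}{25218560000}$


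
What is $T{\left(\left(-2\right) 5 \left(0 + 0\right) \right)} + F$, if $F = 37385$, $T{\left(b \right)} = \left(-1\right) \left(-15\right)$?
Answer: $37400$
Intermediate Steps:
$T{\left(b \right)} = 15$
$T{\left(\left(-2\right) 5 \left(0 + 0\right) \right)} + F = 15 + 37385 = 37400$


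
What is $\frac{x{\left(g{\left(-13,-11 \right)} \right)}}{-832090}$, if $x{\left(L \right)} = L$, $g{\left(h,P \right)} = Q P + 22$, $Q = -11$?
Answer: $- \frac{143}{832090} \approx -0.00017186$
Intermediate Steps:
$g{\left(h,P \right)} = 22 - 11 P$ ($g{\left(h,P \right)} = - 11 P + 22 = 22 - 11 P$)
$\frac{x{\left(g{\left(-13,-11 \right)} \right)}}{-832090} = \frac{22 - -121}{-832090} = \left(22 + 121\right) \left(- \frac{1}{832090}\right) = 143 \left(- \frac{1}{832090}\right) = - \frac{143}{832090}$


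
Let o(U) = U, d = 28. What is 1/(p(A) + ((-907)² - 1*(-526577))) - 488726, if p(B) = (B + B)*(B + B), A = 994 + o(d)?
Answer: -2701267775611/5527162 ≈ -4.8873e+5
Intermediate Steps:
A = 1022 (A = 994 + 28 = 1022)
p(B) = 4*B² (p(B) = (2*B)*(2*B) = 4*B²)
1/(p(A) + ((-907)² - 1*(-526577))) - 488726 = 1/(4*1022² + ((-907)² - 1*(-526577))) - 488726 = 1/(4*1044484 + (822649 + 526577)) - 488726 = 1/(4177936 + 1349226) - 488726 = 1/5527162 - 488726 = -2701267775611/5527162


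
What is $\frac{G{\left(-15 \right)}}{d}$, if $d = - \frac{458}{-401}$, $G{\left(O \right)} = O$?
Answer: $- \frac{6015}{458} \approx -13.133$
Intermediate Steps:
$d = \frac{458}{401}$ ($d = \left(-458\right) \left(- \frac{1}{401}\right) = \frac{458}{401} \approx 1.1421$)
$\frac{G{\left(-15 \right)}}{d} = - \frac{15}{\frac{458}{401}} = \left(-15\right) \frac{401}{458} = - \frac{6015}{458}$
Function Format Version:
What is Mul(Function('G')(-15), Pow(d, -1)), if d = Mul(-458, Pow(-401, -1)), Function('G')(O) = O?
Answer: Rational(-6015, 458) ≈ -13.133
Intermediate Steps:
d = Rational(458, 401) (d = Mul(-458, Rational(-1, 401)) = Rational(458, 401) ≈ 1.1421)
Mul(Function('G')(-15), Pow(d, -1)) = Mul(-15, Pow(Rational(458, 401), -1)) = Mul(-15, Rational(401, 458)) = Rational(-6015, 458)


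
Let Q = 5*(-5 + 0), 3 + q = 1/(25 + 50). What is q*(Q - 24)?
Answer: 10976/75 ≈ 146.35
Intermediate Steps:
q = -224/75 (q = -3 + 1/(25 + 50) = -3 + 1/75 = -224/75 ≈ -2.9867)
Q = -25 (Q = 5*(-5) = -25)
q*(Q - 24) = -224*(-25 - 24)/75 = -224/75*(-49) = 10976/75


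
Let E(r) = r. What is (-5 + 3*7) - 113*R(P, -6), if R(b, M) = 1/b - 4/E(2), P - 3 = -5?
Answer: 597/2 ≈ 298.50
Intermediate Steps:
P = -2 (P = 3 - 5 = -2)
R(b, M) = -2 + 1/b (R(b, M) = 1/b - 4/2 = 1/b - 4*½ = 1/b - 2 = -2 + 1/b)
(-5 + 3*7) - 113*R(P, -6) = (-5 + 3*7) - 113*(-2 + 1/(-2)) = (-5 + 21) - 113*(-2 - ½) = 16 - 113*(-5/2) = 16 + 565/2 = 597/2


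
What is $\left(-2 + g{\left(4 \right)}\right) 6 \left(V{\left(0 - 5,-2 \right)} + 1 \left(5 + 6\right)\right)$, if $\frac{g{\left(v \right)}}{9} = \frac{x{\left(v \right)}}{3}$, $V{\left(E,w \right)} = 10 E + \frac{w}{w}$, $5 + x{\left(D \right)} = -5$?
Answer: $7296$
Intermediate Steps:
$x{\left(D \right)} = -10$ ($x{\left(D \right)} = -5 - 5 = -10$)
$V{\left(E,w \right)} = 1 + 10 E$ ($V{\left(E,w \right)} = 10 E + 1 = 1 + 10 E$)
$g{\left(v \right)} = -30$ ($g{\left(v \right)} = 9 \left(- \frac{10}{3}\right) = -30$)
$\left(-2 + g{\left(4 \right)}\right) 6 \left(V{\left(0 - 5,-2 \right)} + 1 \left(5 + 6\right)\right) = \left(-2 - 30\right) 6 \left(\left(1 + 10 \left(0 - 5\right)\right) + 1 \left(5 + 6\right)\right) = \left(-32\right) 6 \left(\left(1 + 10 \left(0 - 5\right)\right) + 1 \cdot 11\right) = - 192 \left(\left(1 + 10 \left(-5\right)\right) + 11\right) = - 192 \left(\left(1 - 50\right) + 11\right) = - 192 \left(-49 + 11\right) = \left(-192\right) \left(-38\right) = 7296$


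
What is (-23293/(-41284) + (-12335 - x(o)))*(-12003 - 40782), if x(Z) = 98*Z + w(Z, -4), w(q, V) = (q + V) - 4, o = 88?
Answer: 45846453080655/41284 ≈ 1.1105e+9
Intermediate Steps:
w(q, V) = -4 + V + q (w(q, V) = (V + q) - 4 = -4 + V + q)
x(Z) = -8 + 99*Z (x(Z) = 98*Z + (-4 - 4 + Z) = 98*Z + (-8 + Z) = -8 + 99*Z)
(-23293/(-41284) + (-12335 - x(o)))*(-12003 - 40782) = (-23293/(-41284) + (-12335 - (-8 + 99*88)))*(-12003 - 40782) = (-23293*(-1/41284) + (-12335 - (-8 + 8712)))*(-52785) = (23293/41284 + (-12335 - 1*8704))*(-52785) = (23293/41284 + (-12335 - 8704))*(-52785) = (23293/41284 - 21039)*(-52785) = -868550783/41284*(-52785) = 45846453080655/41284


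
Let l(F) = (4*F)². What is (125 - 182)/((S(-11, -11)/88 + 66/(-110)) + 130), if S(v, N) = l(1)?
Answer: -3135/7127 ≈ -0.43988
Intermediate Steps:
l(F) = 16*F²
S(v, N) = 16 (S(v, N) = 16*1² = 16*1 = 16)
(125 - 182)/((S(-11, -11)/88 + 66/(-110)) + 130) = (125 - 182)/((16/88 + 66/(-110)) + 130) = -57/((16*(1/88) + 66*(-1/110)) + 130) = -57/((2/11 - ⅗) + 130) = -57/(-23/55 + 130) = -57/7127/55 = -57*55/7127 = -3135/7127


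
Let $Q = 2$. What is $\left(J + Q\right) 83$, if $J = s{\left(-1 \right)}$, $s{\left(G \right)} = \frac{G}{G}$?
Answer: $249$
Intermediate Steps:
$s{\left(G \right)} = 1$
$J = 1$
$\left(J + Q\right) 83 = \left(1 + 2\right) 83 = 3 \cdot 83 = 249$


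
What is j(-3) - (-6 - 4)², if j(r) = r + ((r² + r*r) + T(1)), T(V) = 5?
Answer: -80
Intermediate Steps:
j(r) = 5 + r + 2*r² (j(r) = r + ((r² + r*r) + 5) = r + ((r² + r²) + 5) = r + (2*r² + 5) = r + (5 + 2*r²) = 5 + r + 2*r²)
j(-3) - (-6 - 4)² = (5 - 3 + 2*(-3)²) - (-6 - 4)² = (5 - 3 + 2*9) - 1*(-10)² = (5 - 3 + 18) - 1*100 = 20 - 100 = -80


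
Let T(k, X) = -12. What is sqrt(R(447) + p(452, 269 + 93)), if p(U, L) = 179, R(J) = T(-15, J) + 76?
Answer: 9*sqrt(3) ≈ 15.588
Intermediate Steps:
R(J) = 64 (R(J) = -12 + 76 = 64)
sqrt(R(447) + p(452, 269 + 93)) = sqrt(64 + 179) = sqrt(243) = 9*sqrt(3)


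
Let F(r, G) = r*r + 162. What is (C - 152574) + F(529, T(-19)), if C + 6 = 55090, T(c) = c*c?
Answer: 182513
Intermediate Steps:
T(c) = c²
C = 55084 (C = -6 + 55090 = 55084)
F(r, G) = 162 + r² (F(r, G) = r² + 162 = 162 + r²)
(C - 152574) + F(529, T(-19)) = (55084 - 152574) + (162 + 529²) = -97490 + (162 + 279841) = -97490 + 280003 = 182513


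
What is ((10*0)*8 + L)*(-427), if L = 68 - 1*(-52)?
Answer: -51240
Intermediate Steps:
L = 120 (L = 68 + 52 = 120)
((10*0)*8 + L)*(-427) = ((10*0)*8 + 120)*(-427) = (0*8 + 120)*(-427) = (0 + 120)*(-427) = 120*(-427) = -51240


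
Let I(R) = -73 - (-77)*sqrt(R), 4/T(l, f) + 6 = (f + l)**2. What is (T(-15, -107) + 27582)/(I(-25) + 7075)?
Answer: 1436687865000/365821967531 - 78995262500*I/365821967531 ≈ 3.9273 - 0.21594*I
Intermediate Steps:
T(l, f) = 4/(-6 + (f + l)**2)
I(R) = -73 + 77*sqrt(R)
(T(-15, -107) + 27582)/(I(-25) + 7075) = (4/(-6 + (-107 - 15)**2) + 27582)/((-73 + 77*sqrt(-25)) + 7075) = (4/(-6 + (-122)**2) + 27582)/((-73 + 77*(5*I)) + 7075) = (4/(-6 + 14884) + 27582)/((-73 + 385*I) + 7075) = (4/14878 + 27582)/(7002 + 385*I) = (4*(1/14878) + 27582)*((7002 - 385*I)/49176229) = (2/7439 + 27582)*((7002 - 385*I)/49176229) = 205182500*((7002 - 385*I)/49176229)/7439 = 205182500*(7002 - 385*I)/365821967531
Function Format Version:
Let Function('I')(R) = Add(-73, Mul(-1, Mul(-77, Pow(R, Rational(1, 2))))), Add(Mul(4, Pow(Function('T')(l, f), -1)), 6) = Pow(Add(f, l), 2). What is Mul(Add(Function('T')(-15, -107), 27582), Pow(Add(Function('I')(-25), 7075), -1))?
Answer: Add(Rational(1436687865000, 365821967531), Mul(Rational(-78995262500, 365821967531), I)) ≈ Add(3.9273, Mul(-0.21594, I))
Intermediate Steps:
Function('T')(l, f) = Mul(4, Pow(Add(-6, Pow(Add(f, l), 2)), -1))
Function('I')(R) = Add(-73, Mul(77, Pow(R, Rational(1, 2))))
Mul(Add(Function('T')(-15, -107), 27582), Pow(Add(Function('I')(-25), 7075), -1)) = Mul(Add(Mul(4, Pow(Add(-6, Pow(Add(-107, -15), 2)), -1)), 27582), Pow(Add(Add(-73, Mul(77, Pow(-25, Rational(1, 2)))), 7075), -1)) = Mul(Add(Mul(4, Pow(Add(-6, Pow(-122, 2)), -1)), 27582), Pow(Add(Add(-73, Mul(77, Mul(5, I))), 7075), -1)) = Mul(Add(Mul(4, Pow(Add(-6, 14884), -1)), 27582), Pow(Add(Add(-73, Mul(385, I)), 7075), -1)) = Mul(Add(Mul(4, Pow(14878, -1)), 27582), Pow(Add(7002, Mul(385, I)), -1)) = Mul(Add(Mul(4, Rational(1, 14878)), 27582), Mul(Rational(1, 49176229), Add(7002, Mul(-385, I)))) = Mul(Add(Rational(2, 7439), 27582), Mul(Rational(1, 49176229), Add(7002, Mul(-385, I)))) = Mul(Rational(205182500, 7439), Mul(Rational(1, 49176229), Add(7002, Mul(-385, I)))) = Mul(Rational(205182500, 365821967531), Add(7002, Mul(-385, I)))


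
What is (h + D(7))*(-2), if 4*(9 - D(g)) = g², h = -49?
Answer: 209/2 ≈ 104.50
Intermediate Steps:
D(g) = 9 - g²/4
(h + D(7))*(-2) = (-49 + (9 - ¼*7²))*(-2) = (-49 + (9 - ¼*49))*(-2) = (-49 + (9 - 49/4))*(-2) = (-49 - 13/4)*(-2) = -209/4*(-2) = 209/2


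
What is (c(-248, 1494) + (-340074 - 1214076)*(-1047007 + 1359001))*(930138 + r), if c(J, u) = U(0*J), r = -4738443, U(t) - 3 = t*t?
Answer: 1846591779239280585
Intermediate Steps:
U(t) = 3 + t**2 (U(t) = 3 + t*t = 3 + t**2)
c(J, u) = 3 (c(J, u) = 3 + (0*J)**2 = 3 + 0**2 = 3 + 0 = 3)
(c(-248, 1494) + (-340074 - 1214076)*(-1047007 + 1359001))*(930138 + r) = (3 + (-340074 - 1214076)*(-1047007 + 1359001))*(930138 - 4738443) = (3 - 1554150*311994)*(-3808305) = (3 - 484885475100)*(-3808305) = -484885475097*(-3808305) = 1846591779239280585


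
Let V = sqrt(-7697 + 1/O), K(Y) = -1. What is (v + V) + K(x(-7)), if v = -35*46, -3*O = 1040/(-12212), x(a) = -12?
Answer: -1611 + I*sqrt(129483965)/130 ≈ -1611.0 + 87.531*I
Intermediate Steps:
O = 260/9159 (O = -1040/(3*(-12212)) = -1040*(-1)/(3*12212) = -1/3*(-260/3053) = 260/9159 ≈ 0.028387)
v = -1610
V = I*sqrt(129483965)/130 (V = sqrt(-7697 + 1/(260/9159)) = sqrt(-7697 + 9159/260) = sqrt(-1992061/260) = I*sqrt(129483965)/130 ≈ 87.531*I)
(v + V) + K(x(-7)) = (-1610 + I*sqrt(129483965)/130) - 1 = -1611 + I*sqrt(129483965)/130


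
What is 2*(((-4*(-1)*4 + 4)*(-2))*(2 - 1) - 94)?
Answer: -268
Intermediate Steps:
2*(((-4*(-1)*4 + 4)*(-2))*(2 - 1) - 94) = 2*(((4*4 + 4)*(-2))*1 - 94) = 2*(((16 + 4)*(-2))*1 - 94) = 2*((20*(-2))*1 - 94) = 2*(-40*1 - 94) = 2*(-40 - 94) = 2*(-134) = -268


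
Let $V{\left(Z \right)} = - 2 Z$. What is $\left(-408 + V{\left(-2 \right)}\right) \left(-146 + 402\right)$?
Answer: $-103424$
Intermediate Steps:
$\left(-408 + V{\left(-2 \right)}\right) \left(-146 + 402\right) = \left(-408 - -4\right) \left(-146 + 402\right) = \left(-408 + 4\right) 256 = \left(-404\right) 256 = -103424$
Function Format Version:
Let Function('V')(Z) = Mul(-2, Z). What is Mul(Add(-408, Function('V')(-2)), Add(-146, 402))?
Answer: -103424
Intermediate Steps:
Mul(Add(-408, Function('V')(-2)), Add(-146, 402)) = Mul(Add(-408, Mul(-2, -2)), Add(-146, 402)) = Mul(Add(-408, 4), 256) = Mul(-404, 256) = -103424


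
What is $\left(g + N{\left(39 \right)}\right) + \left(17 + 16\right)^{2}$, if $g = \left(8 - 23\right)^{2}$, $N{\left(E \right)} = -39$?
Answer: $1275$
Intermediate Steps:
$g = 225$ ($g = \left(-15\right)^{2} = 225$)
$\left(g + N{\left(39 \right)}\right) + \left(17 + 16\right)^{2} = \left(225 - 39\right) + \left(17 + 16\right)^{2} = 186 + 33^{2} = 186 + 1089 = 1275$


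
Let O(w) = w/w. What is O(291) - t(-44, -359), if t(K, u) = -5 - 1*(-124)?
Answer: -118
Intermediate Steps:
t(K, u) = 119 (t(K, u) = -5 + 124 = 119)
O(w) = 1
O(291) - t(-44, -359) = 1 - 1*119 = 1 - 119 = -118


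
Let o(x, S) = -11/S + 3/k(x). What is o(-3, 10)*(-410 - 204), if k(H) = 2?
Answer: -1228/5 ≈ -245.60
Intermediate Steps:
o(x, S) = 3/2 - 11/S (o(x, S) = -11/S + 3/2 = 3/2 - 11/S)
o(-3, 10)*(-410 - 204) = (3/2 - 11/10)*(-410 - 204) = (3/2 - 11*⅒)*(-614) = (3/2 - 11/10)*(-614) = (⅖)*(-614) = -1228/5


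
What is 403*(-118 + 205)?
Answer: 35061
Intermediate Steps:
403*(-118 + 205) = 403*87 = 35061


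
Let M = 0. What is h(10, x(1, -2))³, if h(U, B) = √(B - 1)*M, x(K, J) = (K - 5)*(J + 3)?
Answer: 0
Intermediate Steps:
x(K, J) = (-5 + K)*(3 + J)
h(U, B) = 0 (h(U, B) = √(B - 1)*0 = √(-1 + B)*0 = 0)
h(10, x(1, -2))³ = 0³ = 0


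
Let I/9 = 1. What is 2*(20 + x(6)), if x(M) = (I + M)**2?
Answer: 490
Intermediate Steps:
I = 9 (I = 9*1 = 9)
x(M) = (9 + M)**2
2*(20 + x(6)) = 2*(20 + (9 + 6)**2) = 2*(20 + 15**2) = 2*(20 + 225) = 2*245 = 490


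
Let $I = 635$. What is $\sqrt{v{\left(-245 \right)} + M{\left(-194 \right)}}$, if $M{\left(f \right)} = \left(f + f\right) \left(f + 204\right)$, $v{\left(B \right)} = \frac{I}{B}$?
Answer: $\frac{19 i \sqrt{527}}{7} \approx 62.31 i$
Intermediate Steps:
$v{\left(B \right)} = \frac{635}{B}$
$M{\left(f \right)} = 2 f \left(204 + f\right)$
$\sqrt{v{\left(-245 \right)} + M{\left(-194 \right)}} = \sqrt{\frac{635}{-245} + 2 \left(-194\right) \left(204 - 194\right)} = \sqrt{635 \left(- \frac{1}{245}\right) + 2 \left(-194\right) 10} = \sqrt{- \frac{127}{49} - 3880} = \sqrt{- \frac{190247}{49}} = \frac{19 i \sqrt{527}}{7}$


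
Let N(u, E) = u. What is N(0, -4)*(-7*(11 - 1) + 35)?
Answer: 0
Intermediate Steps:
N(0, -4)*(-7*(11 - 1) + 35) = 0*(-7*(11 - 1) + 35) = 0*(-7*10 + 35) = 0*(-70 + 35) = 0*(-35) = 0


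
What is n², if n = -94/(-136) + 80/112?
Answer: 447561/226576 ≈ 1.9753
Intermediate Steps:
n = 669/476 (n = -94*(-1/136) + 80*(1/112) = 47/68 + 5/7 = 669/476 ≈ 1.4055)
n² = (669/476)² = 447561/226576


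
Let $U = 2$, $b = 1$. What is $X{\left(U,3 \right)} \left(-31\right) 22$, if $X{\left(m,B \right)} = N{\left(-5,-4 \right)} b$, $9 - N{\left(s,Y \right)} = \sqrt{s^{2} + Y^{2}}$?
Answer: $-6138 + 682 \sqrt{41} \approx -1771.1$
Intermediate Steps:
$N{\left(s,Y \right)} = 9 - \sqrt{Y^{2} + s^{2}}$ ($N{\left(s,Y \right)} = 9 - \sqrt{s^{2} + Y^{2}} = 9 - \sqrt{Y^{2} + s^{2}}$)
$X{\left(m,B \right)} = 9 - \sqrt{41}$ ($X{\left(m,B \right)} = \left(9 - \sqrt{\left(-4\right)^{2} + \left(-5\right)^{2}}\right) 1 = \left(9 - \sqrt{16 + 25}\right) 1 = \left(9 - \sqrt{41}\right) 1 = 9 - \sqrt{41}$)
$X{\left(U,3 \right)} \left(-31\right) 22 = \left(9 - \sqrt{41}\right) \left(-31\right) 22 = \left(-279 + 31 \sqrt{41}\right) 22 = -6138 + 682 \sqrt{41}$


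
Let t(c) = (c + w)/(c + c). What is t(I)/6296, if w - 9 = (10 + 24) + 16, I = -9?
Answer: -25/56664 ≈ -0.00044120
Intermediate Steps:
w = 59 (w = 9 + ((10 + 24) + 16) = 9 + (34 + 16) = 9 + 50 = 59)
t(c) = (59 + c)/(2*c) (t(c) = (c + 59)/(c + c) = (59 + c)/((2*c)) = (59 + c)*(1/(2*c)) = (59 + c)/(2*c))
t(I)/6296 = ((½)*(59 - 9)/(-9))/6296 = ((½)*(-⅑)*50)*(1/6296) = -25/9*1/6296 = -25/56664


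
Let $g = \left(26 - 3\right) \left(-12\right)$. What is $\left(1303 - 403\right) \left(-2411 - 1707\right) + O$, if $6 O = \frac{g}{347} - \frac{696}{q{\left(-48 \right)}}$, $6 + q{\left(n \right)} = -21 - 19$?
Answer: $- \frac{29579163132}{7981} \approx -3.7062 \cdot 10^{6}$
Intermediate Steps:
$q{\left(n \right)} = -46$ ($q{\left(n \right)} = -6 - 40 = -46$)
$g = -276$ ($g = 23 \left(-12\right) = -276$)
$O = \frac{19068}{7981}$ ($O = \frac{- \frac{276}{347} - \frac{696}{-46}}{6} = \frac{\left(-276\right) \frac{1}{347} - - \frac{348}{23}}{6} = \frac{- \frac{276}{347} + \frac{348}{23}}{6} = \frac{1}{6} \cdot \frac{114408}{7981} = \frac{19068}{7981} \approx 2.3892$)
$\left(1303 - 403\right) \left(-2411 - 1707\right) + O = \left(1303 - 403\right) \left(-2411 - 1707\right) + \frac{19068}{7981} = 900 \left(-4118\right) + \frac{19068}{7981} = -3706200 + \frac{19068}{7981} = - \frac{29579163132}{7981}$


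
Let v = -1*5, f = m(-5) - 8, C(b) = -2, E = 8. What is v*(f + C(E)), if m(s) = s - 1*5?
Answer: 100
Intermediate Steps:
m(s) = -5 + s (m(s) = s - 5 = -5 + s)
f = -18 (f = (-5 - 5) - 8 = -10 - 8 = -18)
v = -5
v*(f + C(E)) = -5*(-18 - 2) = -5*(-20) = 100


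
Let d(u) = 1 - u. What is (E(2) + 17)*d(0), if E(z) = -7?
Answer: 10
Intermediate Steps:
(E(2) + 17)*d(0) = (-7 + 17)*(1 - 1*0) = 10*(1 + 0) = 10*1 = 10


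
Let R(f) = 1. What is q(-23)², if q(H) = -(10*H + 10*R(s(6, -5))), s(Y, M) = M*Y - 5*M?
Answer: 48400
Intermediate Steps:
s(Y, M) = -5*M + M*Y
q(H) = -10 - 10*H (q(H) = -(10 + 10*H) = -10*(1 + H) = -10 - 10*H)
q(-23)² = (-10 - 10*(-23))² = (-10 + 230)² = 220² = 48400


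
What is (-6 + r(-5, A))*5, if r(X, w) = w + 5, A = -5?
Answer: -30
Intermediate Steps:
r(X, w) = 5 + w
(-6 + r(-5, A))*5 = (-6 + (5 - 5))*5 = (-6 + 0)*5 = -6*5 = -30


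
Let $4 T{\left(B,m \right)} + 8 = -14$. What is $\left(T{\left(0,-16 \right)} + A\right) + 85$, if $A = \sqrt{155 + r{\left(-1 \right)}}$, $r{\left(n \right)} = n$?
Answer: $\frac{159}{2} + \sqrt{154} \approx 91.91$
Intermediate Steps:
$T{\left(B,m \right)} = - \frac{11}{2}$ ($T{\left(B,m \right)} = -2 + \frac{1}{4} \left(-14\right) = -2 - \frac{7}{2} = - \frac{11}{2}$)
$A = \sqrt{154}$ ($A = \sqrt{155 - 1} = \sqrt{154} \approx 12.41$)
$\left(T{\left(0,-16 \right)} + A\right) + 85 = \left(- \frac{11}{2} + \sqrt{154}\right) + 85 = \frac{159}{2} + \sqrt{154}$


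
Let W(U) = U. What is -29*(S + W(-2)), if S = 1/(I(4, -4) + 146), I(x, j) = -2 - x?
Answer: 8091/140 ≈ 57.793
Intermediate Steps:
S = 1/140 (S = 1/((-2 - 1*4) + 146) = 1/((-2 - 4) + 146) = 1/(-6 + 146) = 1/140 ≈ 0.0071429)
-29*(S + W(-2)) = -29*(1/140 - 2) = -29*(-279/140) = 8091/140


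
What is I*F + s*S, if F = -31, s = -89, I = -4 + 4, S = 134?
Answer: -11926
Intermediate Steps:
I = 0
I*F + s*S = 0*(-31) - 89*134 = 0 - 11926 = -11926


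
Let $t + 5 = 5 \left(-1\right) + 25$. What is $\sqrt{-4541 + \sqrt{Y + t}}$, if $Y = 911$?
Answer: $\sqrt{-4541 + \sqrt{926}} \approx 67.161 i$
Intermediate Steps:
$t = 15$ ($t = -5 + \left(5 \left(-1\right) + 25\right) = -5 + \left(-5 + 25\right) = -5 + 20 = 15$)
$\sqrt{-4541 + \sqrt{Y + t}} = \sqrt{-4541 + \sqrt{911 + 15}} = \sqrt{-4541 + \sqrt{926}}$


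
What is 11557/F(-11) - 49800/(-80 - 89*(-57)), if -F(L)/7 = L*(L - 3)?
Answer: -15912643/768922 ≈ -20.695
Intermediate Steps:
F(L) = -7*L*(-3 + L) (F(L) = -7*L*(L - 3) = -7*L*(-3 + L))
11557/F(-11) - 49800/(-80 - 89*(-57)) = 11557/((7*(-11)*(3 - 1*(-11)))) - 49800/(-80 - 89*(-57)) = 11557/((7*(-11)*(3 + 11))) - 49800/(-80 + 5073) = 11557/((7*(-11)*14)) - 49800/4993 = 11557/(-1078) - 49800*1/4993 = 11557*(-1/1078) - 49800/4993 = -1651/154 - 49800/4993 = -15912643/768922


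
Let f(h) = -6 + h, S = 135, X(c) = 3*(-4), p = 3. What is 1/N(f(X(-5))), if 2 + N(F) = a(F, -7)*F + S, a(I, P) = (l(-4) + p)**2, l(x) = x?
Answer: 1/115 ≈ 0.0086956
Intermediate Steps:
X(c) = -12
a(I, P) = 1 (a(I, P) = (-4 + 3)**2 = (-1)**2 = 1)
N(F) = 133 + F (N(F) = -2 + (1*F + 135) = -2 + (F + 135) = -2 + (135 + F) = 133 + F)
1/N(f(X(-5))) = 1/(133 + (-6 - 12)) = 1/(133 - 18) = 1/115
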